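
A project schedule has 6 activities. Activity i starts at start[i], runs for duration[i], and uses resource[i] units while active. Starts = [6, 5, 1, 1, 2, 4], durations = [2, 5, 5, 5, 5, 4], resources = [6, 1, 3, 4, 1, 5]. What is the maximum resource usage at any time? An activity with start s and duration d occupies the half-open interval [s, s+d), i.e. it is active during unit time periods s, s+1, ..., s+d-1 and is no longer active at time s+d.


Each activity i is active on [start_i, start_i + duration_i).
Compute total resource usage per time slot:
  t=0: active resources = [], total = 0
  t=1: active resources = [3, 4], total = 7
  t=2: active resources = [3, 4, 1], total = 8
  t=3: active resources = [3, 4, 1], total = 8
  t=4: active resources = [3, 4, 1, 5], total = 13
  t=5: active resources = [1, 3, 4, 1, 5], total = 14
  t=6: active resources = [6, 1, 1, 5], total = 13
  t=7: active resources = [6, 1, 5], total = 12
  t=8: active resources = [1], total = 1
  t=9: active resources = [1], total = 1
Peak resource demand = 14

14


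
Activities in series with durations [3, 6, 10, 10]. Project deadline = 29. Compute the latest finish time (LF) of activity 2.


LF(activity 2) = deadline - sum of successor durations
Successors: activities 3 through 4 with durations [10, 10]
Sum of successor durations = 20
LF = 29 - 20 = 9

9


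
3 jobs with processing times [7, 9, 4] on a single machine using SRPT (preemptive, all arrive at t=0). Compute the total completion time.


Since all jobs arrive at t=0, SRPT equals SPT ordering.
SPT order: [4, 7, 9]
Completion times:
  Job 1: p=4, C=4
  Job 2: p=7, C=11
  Job 3: p=9, C=20
Total completion time = 4 + 11 + 20 = 35

35


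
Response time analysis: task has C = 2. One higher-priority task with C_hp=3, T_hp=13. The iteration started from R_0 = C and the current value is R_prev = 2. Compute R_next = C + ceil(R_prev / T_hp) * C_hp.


R_next = C + ceil(R_prev / T_hp) * C_hp
ceil(2 / 13) = ceil(0.1538) = 1
Interference = 1 * 3 = 3
R_next = 2 + 3 = 5

5


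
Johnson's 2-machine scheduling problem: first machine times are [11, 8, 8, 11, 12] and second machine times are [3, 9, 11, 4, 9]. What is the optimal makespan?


Apply Johnson's rule:
  Group 1 (a <= b): [(2, 8, 9), (3, 8, 11)]
  Group 2 (a > b): [(5, 12, 9), (4, 11, 4), (1, 11, 3)]
Optimal job order: [2, 3, 5, 4, 1]
Schedule:
  Job 2: M1 done at 8, M2 done at 17
  Job 3: M1 done at 16, M2 done at 28
  Job 5: M1 done at 28, M2 done at 37
  Job 4: M1 done at 39, M2 done at 43
  Job 1: M1 done at 50, M2 done at 53
Makespan = 53

53


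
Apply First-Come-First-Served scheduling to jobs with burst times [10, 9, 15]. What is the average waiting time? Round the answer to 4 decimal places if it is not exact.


FCFS order (as given): [10, 9, 15]
Waiting times:
  Job 1: wait = 0
  Job 2: wait = 10
  Job 3: wait = 19
Sum of waiting times = 29
Average waiting time = 29/3 = 9.6667

9.6667


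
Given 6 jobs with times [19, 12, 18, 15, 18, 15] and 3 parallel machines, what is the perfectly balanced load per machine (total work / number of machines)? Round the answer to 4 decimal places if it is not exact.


Total processing time = 19 + 12 + 18 + 15 + 18 + 15 = 97
Number of machines = 3
Ideal balanced load = 97 / 3 = 32.3333

32.3333


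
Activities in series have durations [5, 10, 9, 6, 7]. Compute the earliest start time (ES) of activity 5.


Activity 5 starts after activities 1 through 4 complete.
Predecessor durations: [5, 10, 9, 6]
ES = 5 + 10 + 9 + 6 = 30

30


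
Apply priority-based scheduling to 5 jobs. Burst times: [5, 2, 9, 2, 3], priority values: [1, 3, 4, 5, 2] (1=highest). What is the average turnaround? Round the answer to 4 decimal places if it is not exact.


Sort by priority (ascending = highest first):
Order: [(1, 5), (2, 3), (3, 2), (4, 9), (5, 2)]
Completion times:
  Priority 1, burst=5, C=5
  Priority 2, burst=3, C=8
  Priority 3, burst=2, C=10
  Priority 4, burst=9, C=19
  Priority 5, burst=2, C=21
Average turnaround = 63/5 = 12.6

12.6


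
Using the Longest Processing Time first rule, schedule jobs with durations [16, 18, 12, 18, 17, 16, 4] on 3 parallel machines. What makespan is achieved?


Sort jobs in decreasing order (LPT): [18, 18, 17, 16, 16, 12, 4]
Assign each job to the least loaded machine:
  Machine 1: jobs [18, 16], load = 34
  Machine 2: jobs [18, 12, 4], load = 34
  Machine 3: jobs [17, 16], load = 33
Makespan = max load = 34

34


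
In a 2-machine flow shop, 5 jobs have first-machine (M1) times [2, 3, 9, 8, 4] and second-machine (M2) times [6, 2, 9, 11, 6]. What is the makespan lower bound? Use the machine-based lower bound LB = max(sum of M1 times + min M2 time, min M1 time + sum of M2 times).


LB1 = sum(M1 times) + min(M2 times) = 26 + 2 = 28
LB2 = min(M1 times) + sum(M2 times) = 2 + 34 = 36
Lower bound = max(LB1, LB2) = max(28, 36) = 36

36


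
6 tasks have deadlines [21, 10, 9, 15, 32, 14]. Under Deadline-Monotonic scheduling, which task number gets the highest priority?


Sort tasks by relative deadline (ascending):
  Task 3: deadline = 9
  Task 2: deadline = 10
  Task 6: deadline = 14
  Task 4: deadline = 15
  Task 1: deadline = 21
  Task 5: deadline = 32
Priority order (highest first): [3, 2, 6, 4, 1, 5]
Highest priority task = 3

3


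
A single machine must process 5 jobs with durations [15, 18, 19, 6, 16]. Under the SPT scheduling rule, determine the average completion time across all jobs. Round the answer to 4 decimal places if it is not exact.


Sort jobs by processing time (SPT order): [6, 15, 16, 18, 19]
Compute completion times sequentially:
  Job 1: processing = 6, completes at 6
  Job 2: processing = 15, completes at 21
  Job 3: processing = 16, completes at 37
  Job 4: processing = 18, completes at 55
  Job 5: processing = 19, completes at 74
Sum of completion times = 193
Average completion time = 193/5 = 38.6

38.6


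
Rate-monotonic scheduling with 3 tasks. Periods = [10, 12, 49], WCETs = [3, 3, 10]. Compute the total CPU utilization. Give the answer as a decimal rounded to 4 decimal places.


Compute individual utilizations (exact fractions):
  Task 1: C/T = 3/10 (approx. 0.3)
  Task 2: C/T = 3/12 = 1/4 (approx. 0.25)
  Task 3: C/T = 10/49 (approx. 0.2041)
Total utilization U = 3/10 + 1/4 + 10/49 = 739/980
Rounded to 4 decimal places: U = 0.7541
RM (Liu & Layland) bound for 3 tasks = 0.779763; compare with U = 739/980 (approx. 0.754082)
U <= bound, so schedulable by RM sufficient condition.

0.7541


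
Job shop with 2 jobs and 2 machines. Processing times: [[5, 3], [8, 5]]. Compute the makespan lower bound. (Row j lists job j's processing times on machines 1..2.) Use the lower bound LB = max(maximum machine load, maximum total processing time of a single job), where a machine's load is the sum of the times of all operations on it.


Machine loads:
  Machine 1: 5 + 8 = 13
  Machine 2: 3 + 5 = 8
Max machine load = 13
Job totals:
  Job 1: 8
  Job 2: 13
Max job total = 13
Lower bound = max(13, 13) = 13

13


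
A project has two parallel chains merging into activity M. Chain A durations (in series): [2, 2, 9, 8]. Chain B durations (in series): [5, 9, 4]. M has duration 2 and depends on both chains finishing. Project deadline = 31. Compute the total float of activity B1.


Forward pass: ES(B1) = sum of predecessors on chain B = 0
EF = ES + duration = 0 + 5 = 5
Backward pass: LF(M) = deadline = 31; LS(M) = 31 - 2 = 29
LF(B1) = LS(M) - sum(successors on chain B) = 29 - 13 = 16
LS = LF - duration = 16 - 5 = 11
Total float = LS - ES = 11 - 0 = 11

11


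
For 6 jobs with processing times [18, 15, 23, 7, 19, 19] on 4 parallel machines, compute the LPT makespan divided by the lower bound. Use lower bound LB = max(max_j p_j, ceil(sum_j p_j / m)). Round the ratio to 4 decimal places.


LPT order: [23, 19, 19, 18, 15, 7]
Machine loads after assignment: [23, 26, 19, 33]
LPT makespan = 33
Lower bound = max(max_job, ceil(total/4)) = max(23, 26) = 26
Ratio = 33 / 26 = 1.2692

1.2692


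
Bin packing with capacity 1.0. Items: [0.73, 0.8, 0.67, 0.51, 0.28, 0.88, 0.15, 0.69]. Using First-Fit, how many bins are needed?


Place items sequentially using First-Fit:
  Item 0.73 -> new Bin 1
  Item 0.8 -> new Bin 2
  Item 0.67 -> new Bin 3
  Item 0.51 -> new Bin 4
  Item 0.28 -> Bin 3 (now 0.95)
  Item 0.88 -> new Bin 5
  Item 0.15 -> Bin 1 (now 0.88)
  Item 0.69 -> new Bin 6
Total bins used = 6

6


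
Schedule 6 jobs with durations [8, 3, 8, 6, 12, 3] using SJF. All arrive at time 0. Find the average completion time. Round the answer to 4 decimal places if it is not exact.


SJF order (ascending): [3, 3, 6, 8, 8, 12]
Completion times:
  Job 1: burst=3, C=3
  Job 2: burst=3, C=6
  Job 3: burst=6, C=12
  Job 4: burst=8, C=20
  Job 5: burst=8, C=28
  Job 6: burst=12, C=40
Average completion = 109/6 = 18.1667

18.1667


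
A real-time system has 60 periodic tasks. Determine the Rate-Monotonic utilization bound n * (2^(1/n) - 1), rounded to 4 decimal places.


Compute 2^(1/60) = 1.0116194403
Subtract 1: 1.0116194403 - 1 = 0.0116194403
Multiply by n: 60 * 0.0116194403 = 0.6971664180
Round to 4 dp: 0.6972

0.6972


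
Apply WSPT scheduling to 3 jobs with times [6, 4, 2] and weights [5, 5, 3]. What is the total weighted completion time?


Compute p/w ratios and sort ascending (WSPT): [(2, 3), (4, 5), (6, 5)]
Compute weighted completion times:
  Job (p=2,w=3): C=2, w*C=3*2=6
  Job (p=4,w=5): C=6, w*C=5*6=30
  Job (p=6,w=5): C=12, w*C=5*12=60
Total weighted completion time = 96

96


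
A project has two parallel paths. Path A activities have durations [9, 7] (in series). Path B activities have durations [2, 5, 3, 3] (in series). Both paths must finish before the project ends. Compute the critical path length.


Path A total = 9 + 7 = 16
Path B total = 2 + 5 + 3 + 3 = 13
Critical path = longest path = max(16, 13) = 16

16


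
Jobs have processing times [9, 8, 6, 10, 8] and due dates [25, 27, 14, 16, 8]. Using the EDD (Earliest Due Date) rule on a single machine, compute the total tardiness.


Sort by due date (EDD order): [(8, 8), (6, 14), (10, 16), (9, 25), (8, 27)]
Compute completion times and tardiness:
  Job 1: p=8, d=8, C=8, tardiness=max(0,8-8)=0
  Job 2: p=6, d=14, C=14, tardiness=max(0,14-14)=0
  Job 3: p=10, d=16, C=24, tardiness=max(0,24-16)=8
  Job 4: p=9, d=25, C=33, tardiness=max(0,33-25)=8
  Job 5: p=8, d=27, C=41, tardiness=max(0,41-27)=14
Total tardiness = 30

30


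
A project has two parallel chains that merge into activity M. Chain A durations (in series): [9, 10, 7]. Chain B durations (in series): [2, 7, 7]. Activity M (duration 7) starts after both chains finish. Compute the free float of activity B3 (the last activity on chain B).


ES(B3) = sum of predecessors on chain B = 9
EF(B3) = ES + duration = 9 + 7 = 16
Successor of B3 is M. ES(M) = max(sum(A), sum(B)) = max(26, 16) = 26
Free float = ES(successor) - EF(current) = 26 - 16 = 10

10


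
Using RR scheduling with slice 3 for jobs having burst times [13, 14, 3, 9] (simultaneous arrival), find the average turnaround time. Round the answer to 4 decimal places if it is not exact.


Time quantum = 3
Execution trace:
  J1 runs 3 units, time = 3
  J2 runs 3 units, time = 6
  J3 runs 3 units, time = 9
  J4 runs 3 units, time = 12
  J1 runs 3 units, time = 15
  J2 runs 3 units, time = 18
  J4 runs 3 units, time = 21
  J1 runs 3 units, time = 24
  J2 runs 3 units, time = 27
  J4 runs 3 units, time = 30
  J1 runs 3 units, time = 33
  J2 runs 3 units, time = 36
  J1 runs 1 units, time = 37
  J2 runs 2 units, time = 39
Finish times: [37, 39, 9, 30]
Average turnaround = 115/4 = 28.75

28.75


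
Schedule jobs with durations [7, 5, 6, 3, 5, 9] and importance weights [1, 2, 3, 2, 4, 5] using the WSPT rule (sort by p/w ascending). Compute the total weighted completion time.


Compute p/w ratios and sort ascending (WSPT): [(5, 4), (3, 2), (9, 5), (6, 3), (5, 2), (7, 1)]
Compute weighted completion times:
  Job (p=5,w=4): C=5, w*C=4*5=20
  Job (p=3,w=2): C=8, w*C=2*8=16
  Job (p=9,w=5): C=17, w*C=5*17=85
  Job (p=6,w=3): C=23, w*C=3*23=69
  Job (p=5,w=2): C=28, w*C=2*28=56
  Job (p=7,w=1): C=35, w*C=1*35=35
Total weighted completion time = 281

281


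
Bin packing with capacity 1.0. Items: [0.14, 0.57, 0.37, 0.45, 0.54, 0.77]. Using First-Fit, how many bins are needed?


Place items sequentially using First-Fit:
  Item 0.14 -> new Bin 1
  Item 0.57 -> Bin 1 (now 0.71)
  Item 0.37 -> new Bin 2
  Item 0.45 -> Bin 2 (now 0.82)
  Item 0.54 -> new Bin 3
  Item 0.77 -> new Bin 4
Total bins used = 4

4


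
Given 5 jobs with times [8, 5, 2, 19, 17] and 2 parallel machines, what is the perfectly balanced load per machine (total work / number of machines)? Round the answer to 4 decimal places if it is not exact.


Total processing time = 8 + 5 + 2 + 19 + 17 = 51
Number of machines = 2
Ideal balanced load = 51 / 2 = 25.5

25.5


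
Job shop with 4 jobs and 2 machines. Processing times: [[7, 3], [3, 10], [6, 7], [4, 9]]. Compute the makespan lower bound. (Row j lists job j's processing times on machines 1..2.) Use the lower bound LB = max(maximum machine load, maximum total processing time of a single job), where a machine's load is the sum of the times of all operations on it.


Machine loads:
  Machine 1: 7 + 3 + 6 + 4 = 20
  Machine 2: 3 + 10 + 7 + 9 = 29
Max machine load = 29
Job totals:
  Job 1: 10
  Job 2: 13
  Job 3: 13
  Job 4: 13
Max job total = 13
Lower bound = max(29, 13) = 29

29


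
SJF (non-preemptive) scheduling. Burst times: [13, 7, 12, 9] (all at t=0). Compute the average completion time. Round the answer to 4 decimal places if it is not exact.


SJF order (ascending): [7, 9, 12, 13]
Completion times:
  Job 1: burst=7, C=7
  Job 2: burst=9, C=16
  Job 3: burst=12, C=28
  Job 4: burst=13, C=41
Average completion = 92/4 = 23.0

23.0


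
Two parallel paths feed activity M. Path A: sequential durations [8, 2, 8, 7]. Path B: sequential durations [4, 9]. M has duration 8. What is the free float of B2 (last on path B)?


ES(B2) = sum of predecessors on chain B = 4
EF(B2) = ES + duration = 4 + 9 = 13
Successor of B2 is M. ES(M) = max(sum(A), sum(B)) = max(25, 13) = 25
Free float = ES(successor) - EF(current) = 25 - 13 = 12

12


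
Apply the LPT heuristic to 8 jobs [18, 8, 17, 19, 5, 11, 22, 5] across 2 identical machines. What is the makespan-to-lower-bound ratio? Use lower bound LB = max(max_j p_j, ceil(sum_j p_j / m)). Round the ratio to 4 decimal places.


LPT order: [22, 19, 18, 17, 11, 8, 5, 5]
Machine loads after assignment: [52, 53]
LPT makespan = 53
Lower bound = max(max_job, ceil(total/2)) = max(22, 53) = 53
Ratio = 53 / 53 = 1.0

1.0


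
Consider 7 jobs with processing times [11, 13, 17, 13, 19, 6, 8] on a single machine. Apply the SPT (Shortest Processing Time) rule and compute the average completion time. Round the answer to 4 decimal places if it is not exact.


Sort jobs by processing time (SPT order): [6, 8, 11, 13, 13, 17, 19]
Compute completion times sequentially:
  Job 1: processing = 6, completes at 6
  Job 2: processing = 8, completes at 14
  Job 3: processing = 11, completes at 25
  Job 4: processing = 13, completes at 38
  Job 5: processing = 13, completes at 51
  Job 6: processing = 17, completes at 68
  Job 7: processing = 19, completes at 87
Sum of completion times = 289
Average completion time = 289/7 = 41.2857

41.2857


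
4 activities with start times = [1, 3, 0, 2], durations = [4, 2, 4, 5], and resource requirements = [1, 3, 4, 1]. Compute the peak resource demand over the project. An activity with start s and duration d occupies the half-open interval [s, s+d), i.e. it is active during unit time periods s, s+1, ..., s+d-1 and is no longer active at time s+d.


Each activity i is active on [start_i, start_i + duration_i).
Compute total resource usage per time slot:
  t=0: active resources = [4], total = 4
  t=1: active resources = [1, 4], total = 5
  t=2: active resources = [1, 4, 1], total = 6
  t=3: active resources = [1, 3, 4, 1], total = 9
  t=4: active resources = [1, 3, 1], total = 5
  t=5: active resources = [1], total = 1
  t=6: active resources = [1], total = 1
Peak resource demand = 9

9


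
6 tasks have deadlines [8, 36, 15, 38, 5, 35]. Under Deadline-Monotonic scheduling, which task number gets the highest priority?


Sort tasks by relative deadline (ascending):
  Task 5: deadline = 5
  Task 1: deadline = 8
  Task 3: deadline = 15
  Task 6: deadline = 35
  Task 2: deadline = 36
  Task 4: deadline = 38
Priority order (highest first): [5, 1, 3, 6, 2, 4]
Highest priority task = 5

5


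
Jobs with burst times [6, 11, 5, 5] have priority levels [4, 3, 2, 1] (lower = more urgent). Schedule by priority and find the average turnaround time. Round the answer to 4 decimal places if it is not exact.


Sort by priority (ascending = highest first):
Order: [(1, 5), (2, 5), (3, 11), (4, 6)]
Completion times:
  Priority 1, burst=5, C=5
  Priority 2, burst=5, C=10
  Priority 3, burst=11, C=21
  Priority 4, burst=6, C=27
Average turnaround = 63/4 = 15.75

15.75


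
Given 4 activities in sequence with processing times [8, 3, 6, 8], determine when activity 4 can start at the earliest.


Activity 4 starts after activities 1 through 3 complete.
Predecessor durations: [8, 3, 6]
ES = 8 + 3 + 6 = 17

17


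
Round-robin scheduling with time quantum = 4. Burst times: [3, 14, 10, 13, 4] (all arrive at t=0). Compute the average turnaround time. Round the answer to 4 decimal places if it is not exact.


Time quantum = 4
Execution trace:
  J1 runs 3 units, time = 3
  J2 runs 4 units, time = 7
  J3 runs 4 units, time = 11
  J4 runs 4 units, time = 15
  J5 runs 4 units, time = 19
  J2 runs 4 units, time = 23
  J3 runs 4 units, time = 27
  J4 runs 4 units, time = 31
  J2 runs 4 units, time = 35
  J3 runs 2 units, time = 37
  J4 runs 4 units, time = 41
  J2 runs 2 units, time = 43
  J4 runs 1 units, time = 44
Finish times: [3, 43, 37, 44, 19]
Average turnaround = 146/5 = 29.2

29.2


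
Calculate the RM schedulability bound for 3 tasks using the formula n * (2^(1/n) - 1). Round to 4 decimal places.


Compute 2^(1/3) = 1.2599210499
Subtract 1: 1.2599210499 - 1 = 0.2599210499
Multiply by n: 3 * 0.2599210499 = 0.7797631497
Round to 4 dp: 0.7798

0.7798


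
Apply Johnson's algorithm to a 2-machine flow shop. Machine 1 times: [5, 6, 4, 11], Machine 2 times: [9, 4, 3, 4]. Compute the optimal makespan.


Apply Johnson's rule:
  Group 1 (a <= b): [(1, 5, 9)]
  Group 2 (a > b): [(2, 6, 4), (4, 11, 4), (3, 4, 3)]
Optimal job order: [1, 2, 4, 3]
Schedule:
  Job 1: M1 done at 5, M2 done at 14
  Job 2: M1 done at 11, M2 done at 18
  Job 4: M1 done at 22, M2 done at 26
  Job 3: M1 done at 26, M2 done at 29
Makespan = 29

29


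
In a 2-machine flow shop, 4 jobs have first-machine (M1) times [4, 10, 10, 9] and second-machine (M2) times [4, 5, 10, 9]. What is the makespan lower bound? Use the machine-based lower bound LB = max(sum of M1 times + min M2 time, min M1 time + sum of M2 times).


LB1 = sum(M1 times) + min(M2 times) = 33 + 4 = 37
LB2 = min(M1 times) + sum(M2 times) = 4 + 28 = 32
Lower bound = max(LB1, LB2) = max(37, 32) = 37

37


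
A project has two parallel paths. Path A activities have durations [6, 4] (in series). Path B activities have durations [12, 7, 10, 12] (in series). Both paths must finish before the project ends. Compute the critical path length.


Path A total = 6 + 4 = 10
Path B total = 12 + 7 + 10 + 12 = 41
Critical path = longest path = max(10, 41) = 41

41


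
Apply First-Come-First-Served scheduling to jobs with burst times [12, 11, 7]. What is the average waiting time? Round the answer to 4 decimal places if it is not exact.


FCFS order (as given): [12, 11, 7]
Waiting times:
  Job 1: wait = 0
  Job 2: wait = 12
  Job 3: wait = 23
Sum of waiting times = 35
Average waiting time = 35/3 = 11.6667

11.6667


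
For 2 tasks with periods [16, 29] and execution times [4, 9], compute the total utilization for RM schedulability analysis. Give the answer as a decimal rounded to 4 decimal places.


Compute individual utilizations (exact fractions):
  Task 1: C/T = 4/16 = 1/4 (approx. 0.25)
  Task 2: C/T = 9/29 (approx. 0.3103)
Total utilization U = 1/4 + 9/29 = 65/116
Rounded to 4 decimal places: U = 0.5603
RM (Liu & Layland) bound for 2 tasks = 0.828427; compare with U = 65/116 (approx. 0.560345)
U <= bound, so schedulable by RM sufficient condition.

0.5603


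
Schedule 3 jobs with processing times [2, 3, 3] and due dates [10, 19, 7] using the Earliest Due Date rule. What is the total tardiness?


Sort by due date (EDD order): [(3, 7), (2, 10), (3, 19)]
Compute completion times and tardiness:
  Job 1: p=3, d=7, C=3, tardiness=max(0,3-7)=0
  Job 2: p=2, d=10, C=5, tardiness=max(0,5-10)=0
  Job 3: p=3, d=19, C=8, tardiness=max(0,8-19)=0
Total tardiness = 0

0


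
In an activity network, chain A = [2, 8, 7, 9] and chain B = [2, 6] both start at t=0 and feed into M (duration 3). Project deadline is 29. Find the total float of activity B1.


Forward pass: ES(B1) = sum of predecessors on chain B = 0
EF = ES + duration = 0 + 2 = 2
Backward pass: LF(M) = deadline = 29; LS(M) = 29 - 3 = 26
LF(B1) = LS(M) - sum(successors on chain B) = 26 - 6 = 20
LS = LF - duration = 20 - 2 = 18
Total float = LS - ES = 18 - 0 = 18

18


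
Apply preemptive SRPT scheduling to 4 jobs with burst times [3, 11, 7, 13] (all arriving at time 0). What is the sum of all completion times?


Since all jobs arrive at t=0, SRPT equals SPT ordering.
SPT order: [3, 7, 11, 13]
Completion times:
  Job 1: p=3, C=3
  Job 2: p=7, C=10
  Job 3: p=11, C=21
  Job 4: p=13, C=34
Total completion time = 3 + 10 + 21 + 34 = 68

68


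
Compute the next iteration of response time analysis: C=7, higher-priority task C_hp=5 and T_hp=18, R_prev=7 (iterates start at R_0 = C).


R_next = C + ceil(R_prev / T_hp) * C_hp
ceil(7 / 18) = ceil(0.3889) = 1
Interference = 1 * 5 = 5
R_next = 7 + 5 = 12

12


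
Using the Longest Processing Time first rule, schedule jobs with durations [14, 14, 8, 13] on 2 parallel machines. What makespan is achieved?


Sort jobs in decreasing order (LPT): [14, 14, 13, 8]
Assign each job to the least loaded machine:
  Machine 1: jobs [14, 13], load = 27
  Machine 2: jobs [14, 8], load = 22
Makespan = max load = 27

27


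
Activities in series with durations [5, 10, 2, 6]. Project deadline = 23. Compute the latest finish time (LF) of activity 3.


LF(activity 3) = deadline - sum of successor durations
Successors: activities 4 through 4 with durations [6]
Sum of successor durations = 6
LF = 23 - 6 = 17

17


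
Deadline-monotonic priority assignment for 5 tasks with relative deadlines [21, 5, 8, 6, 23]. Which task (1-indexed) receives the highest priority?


Sort tasks by relative deadline (ascending):
  Task 2: deadline = 5
  Task 4: deadline = 6
  Task 3: deadline = 8
  Task 1: deadline = 21
  Task 5: deadline = 23
Priority order (highest first): [2, 4, 3, 1, 5]
Highest priority task = 2

2


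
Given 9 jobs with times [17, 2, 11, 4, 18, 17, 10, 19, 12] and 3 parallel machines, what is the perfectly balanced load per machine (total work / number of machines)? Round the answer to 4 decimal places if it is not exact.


Total processing time = 17 + 2 + 11 + 4 + 18 + 17 + 10 + 19 + 12 = 110
Number of machines = 3
Ideal balanced load = 110 / 3 = 36.6667

36.6667


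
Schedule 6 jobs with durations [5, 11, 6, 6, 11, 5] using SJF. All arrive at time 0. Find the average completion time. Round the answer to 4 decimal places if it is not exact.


SJF order (ascending): [5, 5, 6, 6, 11, 11]
Completion times:
  Job 1: burst=5, C=5
  Job 2: burst=5, C=10
  Job 3: burst=6, C=16
  Job 4: burst=6, C=22
  Job 5: burst=11, C=33
  Job 6: burst=11, C=44
Average completion = 130/6 = 21.6667

21.6667


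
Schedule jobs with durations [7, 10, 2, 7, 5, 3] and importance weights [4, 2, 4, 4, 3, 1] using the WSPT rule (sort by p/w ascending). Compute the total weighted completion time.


Compute p/w ratios and sort ascending (WSPT): [(2, 4), (5, 3), (7, 4), (7, 4), (3, 1), (10, 2)]
Compute weighted completion times:
  Job (p=2,w=4): C=2, w*C=4*2=8
  Job (p=5,w=3): C=7, w*C=3*7=21
  Job (p=7,w=4): C=14, w*C=4*14=56
  Job (p=7,w=4): C=21, w*C=4*21=84
  Job (p=3,w=1): C=24, w*C=1*24=24
  Job (p=10,w=2): C=34, w*C=2*34=68
Total weighted completion time = 261

261


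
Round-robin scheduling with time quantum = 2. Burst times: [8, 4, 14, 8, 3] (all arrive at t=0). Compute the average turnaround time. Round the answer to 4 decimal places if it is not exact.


Time quantum = 2
Execution trace:
  J1 runs 2 units, time = 2
  J2 runs 2 units, time = 4
  J3 runs 2 units, time = 6
  J4 runs 2 units, time = 8
  J5 runs 2 units, time = 10
  J1 runs 2 units, time = 12
  J2 runs 2 units, time = 14
  J3 runs 2 units, time = 16
  J4 runs 2 units, time = 18
  J5 runs 1 units, time = 19
  J1 runs 2 units, time = 21
  J3 runs 2 units, time = 23
  J4 runs 2 units, time = 25
  J1 runs 2 units, time = 27
  J3 runs 2 units, time = 29
  J4 runs 2 units, time = 31
  J3 runs 2 units, time = 33
  J3 runs 2 units, time = 35
  J3 runs 2 units, time = 37
Finish times: [27, 14, 37, 31, 19]
Average turnaround = 128/5 = 25.6

25.6


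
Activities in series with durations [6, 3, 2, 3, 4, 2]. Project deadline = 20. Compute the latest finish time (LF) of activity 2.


LF(activity 2) = deadline - sum of successor durations
Successors: activities 3 through 6 with durations [2, 3, 4, 2]
Sum of successor durations = 11
LF = 20 - 11 = 9

9


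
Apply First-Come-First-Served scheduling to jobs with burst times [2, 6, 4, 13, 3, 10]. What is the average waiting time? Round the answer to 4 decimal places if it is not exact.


FCFS order (as given): [2, 6, 4, 13, 3, 10]
Waiting times:
  Job 1: wait = 0
  Job 2: wait = 2
  Job 3: wait = 8
  Job 4: wait = 12
  Job 5: wait = 25
  Job 6: wait = 28
Sum of waiting times = 75
Average waiting time = 75/6 = 12.5

12.5


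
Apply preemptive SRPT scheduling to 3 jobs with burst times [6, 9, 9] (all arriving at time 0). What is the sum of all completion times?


Since all jobs arrive at t=0, SRPT equals SPT ordering.
SPT order: [6, 9, 9]
Completion times:
  Job 1: p=6, C=6
  Job 2: p=9, C=15
  Job 3: p=9, C=24
Total completion time = 6 + 15 + 24 = 45

45


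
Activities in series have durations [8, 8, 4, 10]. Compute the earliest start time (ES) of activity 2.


Activity 2 starts after activities 1 through 1 complete.
Predecessor durations: [8]
ES = 8 = 8

8


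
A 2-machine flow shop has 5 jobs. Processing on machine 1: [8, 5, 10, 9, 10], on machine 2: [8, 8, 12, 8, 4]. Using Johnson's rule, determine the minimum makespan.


Apply Johnson's rule:
  Group 1 (a <= b): [(2, 5, 8), (1, 8, 8), (3, 10, 12)]
  Group 2 (a > b): [(4, 9, 8), (5, 10, 4)]
Optimal job order: [2, 1, 3, 4, 5]
Schedule:
  Job 2: M1 done at 5, M2 done at 13
  Job 1: M1 done at 13, M2 done at 21
  Job 3: M1 done at 23, M2 done at 35
  Job 4: M1 done at 32, M2 done at 43
  Job 5: M1 done at 42, M2 done at 47
Makespan = 47

47


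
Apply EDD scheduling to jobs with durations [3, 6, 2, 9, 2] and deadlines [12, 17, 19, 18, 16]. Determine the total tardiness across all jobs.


Sort by due date (EDD order): [(3, 12), (2, 16), (6, 17), (9, 18), (2, 19)]
Compute completion times and tardiness:
  Job 1: p=3, d=12, C=3, tardiness=max(0,3-12)=0
  Job 2: p=2, d=16, C=5, tardiness=max(0,5-16)=0
  Job 3: p=6, d=17, C=11, tardiness=max(0,11-17)=0
  Job 4: p=9, d=18, C=20, tardiness=max(0,20-18)=2
  Job 5: p=2, d=19, C=22, tardiness=max(0,22-19)=3
Total tardiness = 5

5


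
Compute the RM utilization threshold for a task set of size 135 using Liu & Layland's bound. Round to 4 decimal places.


Compute 2^(1/135) = 1.0051476273
Subtract 1: 1.0051476273 - 1 = 0.0051476273
Multiply by n: 135 * 0.0051476273 = 0.6949296855
Round to 4 dp: 0.6949

0.6949


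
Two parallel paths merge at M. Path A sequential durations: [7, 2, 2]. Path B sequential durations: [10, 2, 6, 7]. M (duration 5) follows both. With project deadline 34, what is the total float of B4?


Forward pass: ES(B4) = sum of predecessors on chain B = 18
EF = ES + duration = 18 + 7 = 25
Backward pass: LF(M) = deadline = 34; LS(M) = 34 - 5 = 29
LF(B4) = LS(M) - sum(successors on chain B) = 29 - 0 = 29
LS = LF - duration = 29 - 7 = 22
Total float = LS - ES = 22 - 18 = 4

4


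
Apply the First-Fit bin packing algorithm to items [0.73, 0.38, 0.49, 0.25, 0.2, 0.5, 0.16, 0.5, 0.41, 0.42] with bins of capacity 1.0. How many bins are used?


Place items sequentially using First-Fit:
  Item 0.73 -> new Bin 1
  Item 0.38 -> new Bin 2
  Item 0.49 -> Bin 2 (now 0.87)
  Item 0.25 -> Bin 1 (now 0.98)
  Item 0.2 -> new Bin 3
  Item 0.5 -> Bin 3 (now 0.7)
  Item 0.16 -> Bin 3 (now 0.86)
  Item 0.5 -> new Bin 4
  Item 0.41 -> Bin 4 (now 0.91)
  Item 0.42 -> new Bin 5
Total bins used = 5

5


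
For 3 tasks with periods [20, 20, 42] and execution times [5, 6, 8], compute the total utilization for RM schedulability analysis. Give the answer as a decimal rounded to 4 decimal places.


Compute individual utilizations (exact fractions):
  Task 1: C/T = 5/20 = 1/4 (approx. 0.25)
  Task 2: C/T = 6/20 = 3/10 (approx. 0.3)
  Task 3: C/T = 8/42 = 4/21 (approx. 0.1905)
Total utilization U = 1/4 + 3/10 + 4/21 = 311/420
Rounded to 4 decimal places: U = 0.7405
RM (Liu & Layland) bound for 3 tasks = 0.779763; compare with U = 311/420 (approx. 0.740476)
U <= bound, so schedulable by RM sufficient condition.

0.7405


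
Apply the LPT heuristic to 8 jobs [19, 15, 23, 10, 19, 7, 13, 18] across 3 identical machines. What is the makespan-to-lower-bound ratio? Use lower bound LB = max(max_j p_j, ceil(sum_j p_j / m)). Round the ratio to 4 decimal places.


LPT order: [23, 19, 19, 18, 15, 13, 10, 7]
Machine loads after assignment: [43, 37, 44]
LPT makespan = 44
Lower bound = max(max_job, ceil(total/3)) = max(23, 42) = 42
Ratio = 44 / 42 = 1.0476

1.0476


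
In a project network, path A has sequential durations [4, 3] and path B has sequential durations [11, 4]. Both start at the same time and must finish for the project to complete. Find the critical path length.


Path A total = 4 + 3 = 7
Path B total = 11 + 4 = 15
Critical path = longest path = max(7, 15) = 15

15


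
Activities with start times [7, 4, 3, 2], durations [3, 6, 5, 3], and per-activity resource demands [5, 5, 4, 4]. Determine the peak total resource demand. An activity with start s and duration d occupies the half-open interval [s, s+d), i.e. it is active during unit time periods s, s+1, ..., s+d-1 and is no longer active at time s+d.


Each activity i is active on [start_i, start_i + duration_i).
Compute total resource usage per time slot:
  t=0: active resources = [], total = 0
  t=1: active resources = [], total = 0
  t=2: active resources = [4], total = 4
  t=3: active resources = [4, 4], total = 8
  t=4: active resources = [5, 4, 4], total = 13
  t=5: active resources = [5, 4], total = 9
  t=6: active resources = [5, 4], total = 9
  t=7: active resources = [5, 5, 4], total = 14
  t=8: active resources = [5, 5], total = 10
  t=9: active resources = [5, 5], total = 10
Peak resource demand = 14

14


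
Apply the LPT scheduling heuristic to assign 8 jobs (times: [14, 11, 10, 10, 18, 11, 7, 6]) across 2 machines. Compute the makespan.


Sort jobs in decreasing order (LPT): [18, 14, 11, 11, 10, 10, 7, 6]
Assign each job to the least loaded machine:
  Machine 1: jobs [18, 11, 10, 6], load = 45
  Machine 2: jobs [14, 11, 10, 7], load = 42
Makespan = max load = 45

45


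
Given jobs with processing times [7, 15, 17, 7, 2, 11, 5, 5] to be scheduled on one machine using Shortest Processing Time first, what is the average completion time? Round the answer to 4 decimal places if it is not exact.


Sort jobs by processing time (SPT order): [2, 5, 5, 7, 7, 11, 15, 17]
Compute completion times sequentially:
  Job 1: processing = 2, completes at 2
  Job 2: processing = 5, completes at 7
  Job 3: processing = 5, completes at 12
  Job 4: processing = 7, completes at 19
  Job 5: processing = 7, completes at 26
  Job 6: processing = 11, completes at 37
  Job 7: processing = 15, completes at 52
  Job 8: processing = 17, completes at 69
Sum of completion times = 224
Average completion time = 224/8 = 28.0

28.0


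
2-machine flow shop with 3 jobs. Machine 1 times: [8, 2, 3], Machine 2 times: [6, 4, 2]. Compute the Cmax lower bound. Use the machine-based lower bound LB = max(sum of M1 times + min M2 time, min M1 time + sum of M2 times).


LB1 = sum(M1 times) + min(M2 times) = 13 + 2 = 15
LB2 = min(M1 times) + sum(M2 times) = 2 + 12 = 14
Lower bound = max(LB1, LB2) = max(15, 14) = 15

15


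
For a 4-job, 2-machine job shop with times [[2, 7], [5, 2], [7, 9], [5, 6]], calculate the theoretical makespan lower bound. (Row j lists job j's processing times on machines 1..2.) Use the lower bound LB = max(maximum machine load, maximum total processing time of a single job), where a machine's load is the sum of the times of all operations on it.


Machine loads:
  Machine 1: 2 + 5 + 7 + 5 = 19
  Machine 2: 7 + 2 + 9 + 6 = 24
Max machine load = 24
Job totals:
  Job 1: 9
  Job 2: 7
  Job 3: 16
  Job 4: 11
Max job total = 16
Lower bound = max(24, 16) = 24

24


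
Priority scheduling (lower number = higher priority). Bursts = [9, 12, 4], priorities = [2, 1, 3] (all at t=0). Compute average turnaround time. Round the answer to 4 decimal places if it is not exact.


Sort by priority (ascending = highest first):
Order: [(1, 12), (2, 9), (3, 4)]
Completion times:
  Priority 1, burst=12, C=12
  Priority 2, burst=9, C=21
  Priority 3, burst=4, C=25
Average turnaround = 58/3 = 19.3333

19.3333


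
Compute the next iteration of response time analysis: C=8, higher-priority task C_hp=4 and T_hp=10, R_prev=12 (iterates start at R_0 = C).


R_next = C + ceil(R_prev / T_hp) * C_hp
ceil(12 / 10) = ceil(1.2) = 2
Interference = 2 * 4 = 8
R_next = 8 + 8 = 16

16


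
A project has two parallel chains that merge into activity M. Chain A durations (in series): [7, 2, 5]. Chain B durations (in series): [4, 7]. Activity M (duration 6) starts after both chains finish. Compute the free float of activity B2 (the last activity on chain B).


ES(B2) = sum of predecessors on chain B = 4
EF(B2) = ES + duration = 4 + 7 = 11
Successor of B2 is M. ES(M) = max(sum(A), sum(B)) = max(14, 11) = 14
Free float = ES(successor) - EF(current) = 14 - 11 = 3

3


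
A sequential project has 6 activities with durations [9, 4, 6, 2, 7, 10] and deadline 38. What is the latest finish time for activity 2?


LF(activity 2) = deadline - sum of successor durations
Successors: activities 3 through 6 with durations [6, 2, 7, 10]
Sum of successor durations = 25
LF = 38 - 25 = 13

13


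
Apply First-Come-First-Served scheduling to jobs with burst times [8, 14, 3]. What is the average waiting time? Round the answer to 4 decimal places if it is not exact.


FCFS order (as given): [8, 14, 3]
Waiting times:
  Job 1: wait = 0
  Job 2: wait = 8
  Job 3: wait = 22
Sum of waiting times = 30
Average waiting time = 30/3 = 10.0

10.0


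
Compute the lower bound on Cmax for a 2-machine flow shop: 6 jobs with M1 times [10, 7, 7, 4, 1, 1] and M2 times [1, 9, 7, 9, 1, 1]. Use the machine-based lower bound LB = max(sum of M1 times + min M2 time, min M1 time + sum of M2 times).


LB1 = sum(M1 times) + min(M2 times) = 30 + 1 = 31
LB2 = min(M1 times) + sum(M2 times) = 1 + 28 = 29
Lower bound = max(LB1, LB2) = max(31, 29) = 31

31


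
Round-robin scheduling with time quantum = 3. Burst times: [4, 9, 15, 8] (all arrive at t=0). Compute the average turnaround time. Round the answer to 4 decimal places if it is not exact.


Time quantum = 3
Execution trace:
  J1 runs 3 units, time = 3
  J2 runs 3 units, time = 6
  J3 runs 3 units, time = 9
  J4 runs 3 units, time = 12
  J1 runs 1 units, time = 13
  J2 runs 3 units, time = 16
  J3 runs 3 units, time = 19
  J4 runs 3 units, time = 22
  J2 runs 3 units, time = 25
  J3 runs 3 units, time = 28
  J4 runs 2 units, time = 30
  J3 runs 3 units, time = 33
  J3 runs 3 units, time = 36
Finish times: [13, 25, 36, 30]
Average turnaround = 104/4 = 26.0

26.0


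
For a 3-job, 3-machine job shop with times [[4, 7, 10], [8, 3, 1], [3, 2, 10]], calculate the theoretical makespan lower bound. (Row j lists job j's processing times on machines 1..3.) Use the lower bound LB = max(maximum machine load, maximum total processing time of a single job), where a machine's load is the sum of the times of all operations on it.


Machine loads:
  Machine 1: 4 + 8 + 3 = 15
  Machine 2: 7 + 3 + 2 = 12
  Machine 3: 10 + 1 + 10 = 21
Max machine load = 21
Job totals:
  Job 1: 21
  Job 2: 12
  Job 3: 15
Max job total = 21
Lower bound = max(21, 21) = 21

21


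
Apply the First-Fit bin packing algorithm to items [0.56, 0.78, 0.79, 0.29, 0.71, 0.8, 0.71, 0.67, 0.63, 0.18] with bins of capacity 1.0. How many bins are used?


Place items sequentially using First-Fit:
  Item 0.56 -> new Bin 1
  Item 0.78 -> new Bin 2
  Item 0.79 -> new Bin 3
  Item 0.29 -> Bin 1 (now 0.85)
  Item 0.71 -> new Bin 4
  Item 0.8 -> new Bin 5
  Item 0.71 -> new Bin 6
  Item 0.67 -> new Bin 7
  Item 0.63 -> new Bin 8
  Item 0.18 -> Bin 2 (now 0.96)
Total bins used = 8

8


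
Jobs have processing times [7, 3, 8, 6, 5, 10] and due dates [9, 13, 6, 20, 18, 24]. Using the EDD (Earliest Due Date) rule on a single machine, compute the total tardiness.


Sort by due date (EDD order): [(8, 6), (7, 9), (3, 13), (5, 18), (6, 20), (10, 24)]
Compute completion times and tardiness:
  Job 1: p=8, d=6, C=8, tardiness=max(0,8-6)=2
  Job 2: p=7, d=9, C=15, tardiness=max(0,15-9)=6
  Job 3: p=3, d=13, C=18, tardiness=max(0,18-13)=5
  Job 4: p=5, d=18, C=23, tardiness=max(0,23-18)=5
  Job 5: p=6, d=20, C=29, tardiness=max(0,29-20)=9
  Job 6: p=10, d=24, C=39, tardiness=max(0,39-24)=15
Total tardiness = 42

42


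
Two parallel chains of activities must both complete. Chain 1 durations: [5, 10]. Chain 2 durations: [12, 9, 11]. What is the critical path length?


Path A total = 5 + 10 = 15
Path B total = 12 + 9 + 11 = 32
Critical path = longest path = max(15, 32) = 32

32


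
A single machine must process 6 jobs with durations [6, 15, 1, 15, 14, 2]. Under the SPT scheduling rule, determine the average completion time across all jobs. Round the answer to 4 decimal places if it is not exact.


Sort jobs by processing time (SPT order): [1, 2, 6, 14, 15, 15]
Compute completion times sequentially:
  Job 1: processing = 1, completes at 1
  Job 2: processing = 2, completes at 3
  Job 3: processing = 6, completes at 9
  Job 4: processing = 14, completes at 23
  Job 5: processing = 15, completes at 38
  Job 6: processing = 15, completes at 53
Sum of completion times = 127
Average completion time = 127/6 = 21.1667

21.1667


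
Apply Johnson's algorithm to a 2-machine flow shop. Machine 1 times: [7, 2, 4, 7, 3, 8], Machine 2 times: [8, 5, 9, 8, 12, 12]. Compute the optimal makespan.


Apply Johnson's rule:
  Group 1 (a <= b): [(2, 2, 5), (5, 3, 12), (3, 4, 9), (1, 7, 8), (4, 7, 8), (6, 8, 12)]
  Group 2 (a > b): []
Optimal job order: [2, 5, 3, 1, 4, 6]
Schedule:
  Job 2: M1 done at 2, M2 done at 7
  Job 5: M1 done at 5, M2 done at 19
  Job 3: M1 done at 9, M2 done at 28
  Job 1: M1 done at 16, M2 done at 36
  Job 4: M1 done at 23, M2 done at 44
  Job 6: M1 done at 31, M2 done at 56
Makespan = 56

56


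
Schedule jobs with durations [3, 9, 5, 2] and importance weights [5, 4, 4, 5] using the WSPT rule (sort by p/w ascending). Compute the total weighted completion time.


Compute p/w ratios and sort ascending (WSPT): [(2, 5), (3, 5), (5, 4), (9, 4)]
Compute weighted completion times:
  Job (p=2,w=5): C=2, w*C=5*2=10
  Job (p=3,w=5): C=5, w*C=5*5=25
  Job (p=5,w=4): C=10, w*C=4*10=40
  Job (p=9,w=4): C=19, w*C=4*19=76
Total weighted completion time = 151

151


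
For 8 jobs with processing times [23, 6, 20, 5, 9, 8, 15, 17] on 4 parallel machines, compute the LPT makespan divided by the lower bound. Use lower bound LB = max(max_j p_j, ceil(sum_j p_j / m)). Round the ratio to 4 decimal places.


LPT order: [23, 20, 17, 15, 9, 8, 6, 5]
Machine loads after assignment: [28, 26, 25, 24]
LPT makespan = 28
Lower bound = max(max_job, ceil(total/4)) = max(23, 26) = 26
Ratio = 28 / 26 = 1.0769

1.0769
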